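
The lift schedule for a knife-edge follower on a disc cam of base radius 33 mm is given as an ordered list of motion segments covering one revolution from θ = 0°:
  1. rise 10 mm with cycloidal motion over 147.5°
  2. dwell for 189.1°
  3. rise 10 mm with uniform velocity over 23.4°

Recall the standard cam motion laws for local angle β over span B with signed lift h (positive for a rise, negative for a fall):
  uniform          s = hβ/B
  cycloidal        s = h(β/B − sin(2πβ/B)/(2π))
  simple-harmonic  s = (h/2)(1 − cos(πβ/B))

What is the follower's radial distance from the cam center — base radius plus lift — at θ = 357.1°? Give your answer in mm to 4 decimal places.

seg 1 [0°–147.5°] cycloidal, h=10: full span → s += 10 → s = 10.0000
seg 2 [147.5°–336.6°] dwell: s stays 10.0000
seg 3 [336.6°–360°] uniform, h=10: θ=357.1° here. β=20.5, B=23.4. 10·20.5/23.4 = 8.7607 → s = 18.7607
radial distance = base radius + s = 33 + 18.7607 = 51.7607

51.7607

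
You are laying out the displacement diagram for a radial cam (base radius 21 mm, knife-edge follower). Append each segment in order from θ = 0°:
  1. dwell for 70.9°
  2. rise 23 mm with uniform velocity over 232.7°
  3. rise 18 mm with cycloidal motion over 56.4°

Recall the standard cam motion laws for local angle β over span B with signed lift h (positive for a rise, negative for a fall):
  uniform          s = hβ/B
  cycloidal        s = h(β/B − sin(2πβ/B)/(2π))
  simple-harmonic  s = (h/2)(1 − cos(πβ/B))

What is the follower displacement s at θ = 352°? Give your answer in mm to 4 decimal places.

seg 1 [0°–70.9°] dwell: s stays 0.0000
seg 2 [70.9°–303.6°] uniform, h=23: full span → s += 23 → s = 23.0000
seg 3 [303.6°–360°] cycloidal, h=18: θ=352° here. β=48.4, B=56.4. 18·(0.8582 − sin(2π·0.8582)/(2π)) = 17.6752 → s = 40.6752

40.6752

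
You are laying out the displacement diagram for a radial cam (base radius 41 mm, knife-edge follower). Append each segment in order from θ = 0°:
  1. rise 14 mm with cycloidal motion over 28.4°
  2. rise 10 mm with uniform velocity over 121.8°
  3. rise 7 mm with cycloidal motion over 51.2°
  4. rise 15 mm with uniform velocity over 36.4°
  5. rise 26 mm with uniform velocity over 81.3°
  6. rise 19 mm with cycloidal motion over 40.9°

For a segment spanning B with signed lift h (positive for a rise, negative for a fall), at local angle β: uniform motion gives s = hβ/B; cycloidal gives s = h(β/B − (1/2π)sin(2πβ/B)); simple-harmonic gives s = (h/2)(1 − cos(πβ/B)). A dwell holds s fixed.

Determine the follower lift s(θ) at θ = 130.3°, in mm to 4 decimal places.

seg 1 [0°–28.4°] cycloidal, h=14: full span → s += 14 → s = 14.0000
seg 2 [28.4°–150.2°] uniform, h=10: θ=130.3° here. β=101.9, B=121.8. 10·101.9/121.8 = 8.3662 → s = 22.3662

22.3662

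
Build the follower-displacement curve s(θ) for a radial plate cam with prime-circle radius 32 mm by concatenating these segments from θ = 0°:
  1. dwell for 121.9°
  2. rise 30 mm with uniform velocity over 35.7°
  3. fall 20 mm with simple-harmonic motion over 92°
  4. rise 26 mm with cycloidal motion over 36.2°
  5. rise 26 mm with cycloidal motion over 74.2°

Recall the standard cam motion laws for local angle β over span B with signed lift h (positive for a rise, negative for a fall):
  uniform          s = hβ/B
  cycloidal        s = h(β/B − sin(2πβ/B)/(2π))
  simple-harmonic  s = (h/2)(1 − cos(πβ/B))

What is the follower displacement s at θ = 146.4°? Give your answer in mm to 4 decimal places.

seg 1 [0°–121.9°] dwell: s stays 0.0000
seg 2 [121.9°–157.6°] uniform, h=30: θ=146.4° here. β=24.5, B=35.7. 30·24.5/35.7 = 20.5882 → s = 20.5882

20.5882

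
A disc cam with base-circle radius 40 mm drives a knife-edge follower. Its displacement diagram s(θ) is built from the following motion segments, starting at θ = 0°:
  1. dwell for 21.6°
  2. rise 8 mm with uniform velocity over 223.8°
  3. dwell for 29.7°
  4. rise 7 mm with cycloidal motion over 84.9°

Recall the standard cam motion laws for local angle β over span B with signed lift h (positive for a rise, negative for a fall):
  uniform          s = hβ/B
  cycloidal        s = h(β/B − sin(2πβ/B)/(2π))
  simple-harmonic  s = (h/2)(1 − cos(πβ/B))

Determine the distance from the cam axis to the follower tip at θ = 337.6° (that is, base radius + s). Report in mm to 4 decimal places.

seg 1 [0°–21.6°] dwell: s stays 0.0000
seg 2 [21.6°–245.4°] uniform, h=8: full span → s += 8 → s = 8.0000
seg 3 [245.4°–275.1°] dwell: s stays 8.0000
seg 4 [275.1°–360°] cycloidal, h=7: θ=337.6° here. β=62.5, B=84.9. 7·(0.7362 − sin(2π·0.7362)/(2π)) = 6.2630 → s = 14.2630
radial distance = base radius + s = 40 + 14.2630 = 54.2630

54.2630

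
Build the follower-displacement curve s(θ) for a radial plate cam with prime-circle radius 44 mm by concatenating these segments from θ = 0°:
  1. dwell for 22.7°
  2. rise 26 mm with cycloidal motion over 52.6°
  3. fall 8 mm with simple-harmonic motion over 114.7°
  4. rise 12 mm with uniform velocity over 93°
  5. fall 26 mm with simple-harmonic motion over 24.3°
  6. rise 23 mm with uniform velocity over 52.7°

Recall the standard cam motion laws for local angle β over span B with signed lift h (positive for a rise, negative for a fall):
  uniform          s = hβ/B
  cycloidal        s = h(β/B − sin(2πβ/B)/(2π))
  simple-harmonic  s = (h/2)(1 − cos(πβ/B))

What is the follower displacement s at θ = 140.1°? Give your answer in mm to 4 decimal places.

seg 1 [0°–22.7°] dwell: s stays 0.0000
seg 2 [22.7°–75.3°] cycloidal, h=26: full span → s += 26 → s = 26.0000
seg 3 [75.3°–190°] simple-harmonic, h=-8: θ=140.1° here. β=64.8, B=114.7. -8/2·(1 − cos(π·0.5650)) = -4.8106 → s = 21.1894

21.1894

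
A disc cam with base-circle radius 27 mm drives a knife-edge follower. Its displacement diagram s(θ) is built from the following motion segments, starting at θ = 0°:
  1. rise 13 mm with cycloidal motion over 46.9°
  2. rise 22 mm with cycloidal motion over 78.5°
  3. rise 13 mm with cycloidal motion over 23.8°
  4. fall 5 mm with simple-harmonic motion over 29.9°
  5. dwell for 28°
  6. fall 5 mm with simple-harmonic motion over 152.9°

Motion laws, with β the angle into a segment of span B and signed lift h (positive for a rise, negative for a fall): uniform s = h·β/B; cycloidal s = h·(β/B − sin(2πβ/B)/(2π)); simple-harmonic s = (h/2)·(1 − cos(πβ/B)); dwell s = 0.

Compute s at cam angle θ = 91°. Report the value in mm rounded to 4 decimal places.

seg 1 [0°–46.9°] cycloidal, h=13: full span → s += 13 → s = 13.0000
seg 2 [46.9°–125.4°] cycloidal, h=22: θ=91° here. β=44.1, B=78.5. 22·(0.5618 − sin(2π·0.5618)/(2π)) = 13.6846 → s = 26.6846

26.6846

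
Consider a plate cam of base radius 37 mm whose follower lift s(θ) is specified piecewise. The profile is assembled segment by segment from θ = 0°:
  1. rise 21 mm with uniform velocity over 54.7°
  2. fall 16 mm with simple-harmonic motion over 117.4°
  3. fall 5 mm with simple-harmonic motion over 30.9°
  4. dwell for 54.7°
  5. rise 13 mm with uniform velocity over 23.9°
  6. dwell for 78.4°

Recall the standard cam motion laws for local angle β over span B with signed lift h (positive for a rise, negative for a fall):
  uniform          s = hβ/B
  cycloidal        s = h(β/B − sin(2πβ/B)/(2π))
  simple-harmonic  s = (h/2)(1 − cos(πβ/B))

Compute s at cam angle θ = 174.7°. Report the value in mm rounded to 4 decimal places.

seg 1 [0°–54.7°] uniform, h=21: full span → s += 21 → s = 21.0000
seg 2 [54.7°–172.1°] simple-harmonic, h=-16: full span → s += -16 → s = 5.0000
seg 3 [172.1°–203°] simple-harmonic, h=-5: θ=174.7° here. β=2.6, B=30.9. -5/2·(1 − cos(π·0.0841)) = -0.0868 → s = 4.9132

4.9132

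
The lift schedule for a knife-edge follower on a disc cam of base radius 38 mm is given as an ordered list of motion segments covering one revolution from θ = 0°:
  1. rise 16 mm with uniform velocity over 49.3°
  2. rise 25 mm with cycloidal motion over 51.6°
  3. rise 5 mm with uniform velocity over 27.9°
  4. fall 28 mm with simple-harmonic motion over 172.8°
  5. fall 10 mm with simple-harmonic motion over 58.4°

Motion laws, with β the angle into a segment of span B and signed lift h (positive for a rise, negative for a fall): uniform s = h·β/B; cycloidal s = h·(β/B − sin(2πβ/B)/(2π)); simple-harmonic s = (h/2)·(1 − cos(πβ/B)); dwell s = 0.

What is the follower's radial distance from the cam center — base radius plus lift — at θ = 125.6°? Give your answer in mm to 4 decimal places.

seg 1 [0°–49.3°] uniform, h=16: full span → s += 16 → s = 16.0000
seg 2 [49.3°–100.9°] cycloidal, h=25: full span → s += 25 → s = 41.0000
seg 3 [100.9°–128.8°] uniform, h=5: θ=125.6° here. β=24.7, B=27.9. 5·24.7/27.9 = 4.4265 → s = 45.4265
radial distance = base radius + s = 38 + 45.4265 = 83.4265

83.4265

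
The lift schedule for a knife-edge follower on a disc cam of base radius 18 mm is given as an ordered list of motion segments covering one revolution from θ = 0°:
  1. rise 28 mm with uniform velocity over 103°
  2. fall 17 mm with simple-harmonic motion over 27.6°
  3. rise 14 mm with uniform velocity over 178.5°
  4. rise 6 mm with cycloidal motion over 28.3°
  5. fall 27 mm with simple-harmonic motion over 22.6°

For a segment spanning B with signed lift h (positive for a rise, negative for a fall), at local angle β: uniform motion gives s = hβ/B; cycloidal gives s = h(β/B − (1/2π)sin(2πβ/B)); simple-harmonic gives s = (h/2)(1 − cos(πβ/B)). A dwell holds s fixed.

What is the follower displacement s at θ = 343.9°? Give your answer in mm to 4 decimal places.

seg 1 [0°–103°] uniform, h=28: full span → s += 28 → s = 28.0000
seg 2 [103°–130.6°] simple-harmonic, h=-17: full span → s += -17 → s = 11.0000
seg 3 [130.6°–309.1°] uniform, h=14: full span → s += 14 → s = 25.0000
seg 4 [309.1°–337.4°] cycloidal, h=6: full span → s += 6 → s = 31.0000
seg 5 [337.4°–360°] simple-harmonic, h=-27: θ=343.9° here. β=6.5, B=22.6. -27/2·(1 − cos(π·0.2876)) = -5.1459 → s = 25.8541

25.8541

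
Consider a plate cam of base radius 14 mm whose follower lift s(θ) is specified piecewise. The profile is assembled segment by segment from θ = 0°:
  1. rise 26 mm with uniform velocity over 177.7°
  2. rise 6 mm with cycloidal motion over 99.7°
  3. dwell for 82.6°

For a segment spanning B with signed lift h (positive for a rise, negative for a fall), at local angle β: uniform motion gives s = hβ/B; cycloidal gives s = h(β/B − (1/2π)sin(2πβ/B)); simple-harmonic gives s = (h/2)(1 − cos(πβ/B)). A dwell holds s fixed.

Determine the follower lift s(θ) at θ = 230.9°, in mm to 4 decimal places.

seg 1 [0°–177.7°] uniform, h=26: full span → s += 26 → s = 26.0000
seg 2 [177.7°–277.4°] cycloidal, h=6: θ=230.9° here. β=53.2, B=99.7. 6·(0.5336 − sin(2π·0.5336)/(2π)) = 3.4017 → s = 29.4017

29.4017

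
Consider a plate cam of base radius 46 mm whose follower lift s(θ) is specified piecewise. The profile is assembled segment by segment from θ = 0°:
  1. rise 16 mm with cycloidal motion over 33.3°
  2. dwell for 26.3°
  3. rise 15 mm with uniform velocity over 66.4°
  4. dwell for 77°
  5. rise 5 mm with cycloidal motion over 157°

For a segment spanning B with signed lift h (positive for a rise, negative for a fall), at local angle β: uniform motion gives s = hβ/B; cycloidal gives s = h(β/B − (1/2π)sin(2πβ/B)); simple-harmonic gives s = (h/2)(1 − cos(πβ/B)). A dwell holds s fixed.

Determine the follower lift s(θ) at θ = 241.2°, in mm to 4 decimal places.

seg 1 [0°–33.3°] cycloidal, h=16: full span → s += 16 → s = 16.0000
seg 2 [33.3°–59.6°] dwell: s stays 16.0000
seg 3 [59.6°–126°] uniform, h=15: full span → s += 15 → s = 31.0000
seg 4 [126°–203°] dwell: s stays 31.0000
seg 5 [203°–360°] cycloidal, h=5: θ=241.2° here. β=38.2, B=157. 5·(0.2433 − sin(2π·0.2433)/(2π)) = 0.4215 → s = 31.4215

31.4215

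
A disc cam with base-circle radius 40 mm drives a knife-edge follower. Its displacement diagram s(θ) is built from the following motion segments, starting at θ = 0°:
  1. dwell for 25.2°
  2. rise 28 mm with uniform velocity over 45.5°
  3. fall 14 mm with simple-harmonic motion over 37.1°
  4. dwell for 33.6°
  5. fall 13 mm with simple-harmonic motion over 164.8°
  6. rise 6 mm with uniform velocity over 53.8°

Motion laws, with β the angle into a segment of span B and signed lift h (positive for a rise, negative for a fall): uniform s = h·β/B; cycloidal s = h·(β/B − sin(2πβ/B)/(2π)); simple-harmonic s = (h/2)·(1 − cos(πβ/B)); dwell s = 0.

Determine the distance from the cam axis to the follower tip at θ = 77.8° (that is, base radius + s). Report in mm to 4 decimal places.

seg 1 [0°–25.2°] dwell: s stays 0.0000
seg 2 [25.2°–70.7°] uniform, h=28: full span → s += 28 → s = 28.0000
seg 3 [70.7°–107.8°] simple-harmonic, h=-14: θ=77.8° here. β=7.1, B=37.1. -14/2·(1 − cos(π·0.1914)) = -1.2275 → s = 26.7725
radial distance = base radius + s = 40 + 26.7725 = 66.7725

66.7725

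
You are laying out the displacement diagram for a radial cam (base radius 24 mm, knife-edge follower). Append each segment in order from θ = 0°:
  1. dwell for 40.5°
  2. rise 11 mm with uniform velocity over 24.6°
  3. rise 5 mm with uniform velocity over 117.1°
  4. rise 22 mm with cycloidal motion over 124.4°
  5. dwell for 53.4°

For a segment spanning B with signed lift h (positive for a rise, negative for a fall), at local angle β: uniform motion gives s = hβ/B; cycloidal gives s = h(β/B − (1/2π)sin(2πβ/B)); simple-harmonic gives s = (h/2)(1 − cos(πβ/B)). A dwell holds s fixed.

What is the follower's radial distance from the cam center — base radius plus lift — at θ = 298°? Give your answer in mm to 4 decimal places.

seg 1 [0°–40.5°] dwell: s stays 0.0000
seg 2 [40.5°–65.1°] uniform, h=11: full span → s += 11 → s = 11.0000
seg 3 [65.1°–182.2°] uniform, h=5: full span → s += 5 → s = 16.0000
seg 4 [182.2°–306.6°] cycloidal, h=22: θ=298° here. β=115.8, B=124.4. 22·(0.9309 − sin(2π·0.9309)/(2π)) = 21.9526 → s = 37.9526
radial distance = base radius + s = 24 + 37.9526 = 61.9526

61.9526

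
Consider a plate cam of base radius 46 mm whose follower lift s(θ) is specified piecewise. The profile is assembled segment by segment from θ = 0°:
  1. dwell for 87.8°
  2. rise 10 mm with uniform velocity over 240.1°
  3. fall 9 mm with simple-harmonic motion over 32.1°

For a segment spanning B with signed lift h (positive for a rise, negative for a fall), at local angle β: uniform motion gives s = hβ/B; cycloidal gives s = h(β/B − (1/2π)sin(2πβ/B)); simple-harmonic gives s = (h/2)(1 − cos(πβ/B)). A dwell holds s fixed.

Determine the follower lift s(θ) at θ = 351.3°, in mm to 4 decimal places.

seg 1 [0°–87.8°] dwell: s stays 0.0000
seg 2 [87.8°–327.9°] uniform, h=10: full span → s += 10 → s = 10.0000
seg 3 [327.9°–360°] simple-harmonic, h=-9: θ=351.3° here. β=23.4, B=32.1. -9/2·(1 − cos(π·0.7290)) = -7.4650 → s = 2.5350

2.5350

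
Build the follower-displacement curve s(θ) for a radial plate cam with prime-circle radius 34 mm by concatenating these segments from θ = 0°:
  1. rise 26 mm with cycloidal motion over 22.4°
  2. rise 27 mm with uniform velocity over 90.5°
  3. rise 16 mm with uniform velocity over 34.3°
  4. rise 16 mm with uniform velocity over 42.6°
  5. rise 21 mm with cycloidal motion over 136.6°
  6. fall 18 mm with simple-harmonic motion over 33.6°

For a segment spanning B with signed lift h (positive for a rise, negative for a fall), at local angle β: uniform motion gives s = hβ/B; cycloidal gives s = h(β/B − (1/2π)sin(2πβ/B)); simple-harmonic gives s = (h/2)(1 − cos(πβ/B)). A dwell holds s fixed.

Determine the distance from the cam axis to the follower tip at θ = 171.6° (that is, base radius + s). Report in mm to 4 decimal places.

seg 1 [0°–22.4°] cycloidal, h=26: full span → s += 26 → s = 26.0000
seg 2 [22.4°–112.9°] uniform, h=27: full span → s += 27 → s = 53.0000
seg 3 [112.9°–147.2°] uniform, h=16: full span → s += 16 → s = 69.0000
seg 4 [147.2°–189.8°] uniform, h=16: θ=171.6° here. β=24.4, B=42.6. 16·24.4/42.6 = 9.1643 → s = 78.1643
radial distance = base radius + s = 34 + 78.1643 = 112.1643

112.1643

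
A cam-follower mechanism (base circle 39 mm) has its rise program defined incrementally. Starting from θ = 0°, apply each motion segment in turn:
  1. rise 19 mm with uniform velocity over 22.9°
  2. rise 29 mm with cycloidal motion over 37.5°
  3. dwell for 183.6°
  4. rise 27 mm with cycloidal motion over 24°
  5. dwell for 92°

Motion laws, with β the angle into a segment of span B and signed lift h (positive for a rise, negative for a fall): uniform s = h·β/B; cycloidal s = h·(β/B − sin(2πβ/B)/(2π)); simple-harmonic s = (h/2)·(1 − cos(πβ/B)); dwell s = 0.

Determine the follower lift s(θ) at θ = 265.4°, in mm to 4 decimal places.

seg 1 [0°–22.9°] uniform, h=19: full span → s += 19 → s = 19.0000
seg 2 [22.9°–60.4°] cycloidal, h=29: full span → s += 29 → s = 48.0000
seg 3 [60.4°–244°] dwell: s stays 48.0000
seg 4 [244°–268°] cycloidal, h=27: θ=265.4° here. β=21.4, B=24. 27·(0.8917 − sin(2π·0.8917)/(2π)) = 26.7793 → s = 74.7793

74.7793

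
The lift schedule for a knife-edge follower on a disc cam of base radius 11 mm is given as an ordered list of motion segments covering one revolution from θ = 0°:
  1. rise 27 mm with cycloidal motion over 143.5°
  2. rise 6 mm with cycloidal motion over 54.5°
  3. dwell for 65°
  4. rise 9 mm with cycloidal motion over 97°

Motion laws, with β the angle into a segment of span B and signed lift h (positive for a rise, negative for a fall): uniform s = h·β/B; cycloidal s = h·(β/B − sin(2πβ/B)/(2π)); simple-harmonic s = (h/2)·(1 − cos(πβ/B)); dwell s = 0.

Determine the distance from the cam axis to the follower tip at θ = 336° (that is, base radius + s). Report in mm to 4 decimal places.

seg 1 [0°–143.5°] cycloidal, h=27: full span → s += 27 → s = 27.0000
seg 2 [143.5°–198°] cycloidal, h=6: full span → s += 6 → s = 33.0000
seg 3 [198°–263°] dwell: s stays 33.0000
seg 4 [263°–360°] cycloidal, h=9: θ=336° here. β=73, B=97. 9·(0.7526 − sin(2π·0.7526)/(2π)) = 8.2054 → s = 41.2054
radial distance = base radius + s = 11 + 41.2054 = 52.2054

52.2054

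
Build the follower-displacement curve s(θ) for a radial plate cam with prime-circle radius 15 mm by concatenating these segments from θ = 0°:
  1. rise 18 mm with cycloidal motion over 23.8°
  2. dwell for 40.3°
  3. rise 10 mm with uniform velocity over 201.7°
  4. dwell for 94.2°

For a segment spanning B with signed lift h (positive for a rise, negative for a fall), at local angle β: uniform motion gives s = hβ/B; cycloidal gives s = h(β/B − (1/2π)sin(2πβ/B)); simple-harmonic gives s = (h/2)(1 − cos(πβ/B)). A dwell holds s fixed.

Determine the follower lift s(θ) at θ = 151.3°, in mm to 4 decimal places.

seg 1 [0°–23.8°] cycloidal, h=18: full span → s += 18 → s = 18.0000
seg 2 [23.8°–64.1°] dwell: s stays 18.0000
seg 3 [64.1°–265.8°] uniform, h=10: θ=151.3° here. β=87.2, B=201.7. 10·87.2/201.7 = 4.3233 → s = 22.3233

22.3233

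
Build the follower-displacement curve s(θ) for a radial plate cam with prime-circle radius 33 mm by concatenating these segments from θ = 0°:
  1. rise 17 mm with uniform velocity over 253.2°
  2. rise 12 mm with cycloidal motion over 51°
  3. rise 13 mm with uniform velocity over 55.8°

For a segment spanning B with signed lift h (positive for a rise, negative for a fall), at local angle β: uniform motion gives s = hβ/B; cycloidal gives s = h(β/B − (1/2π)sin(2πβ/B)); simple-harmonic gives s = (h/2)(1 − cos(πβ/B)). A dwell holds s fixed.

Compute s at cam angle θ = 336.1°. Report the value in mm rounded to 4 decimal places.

seg 1 [0°–253.2°] uniform, h=17: full span → s += 17 → s = 17.0000
seg 2 [253.2°–304.2°] cycloidal, h=12: full span → s += 12 → s = 29.0000
seg 3 [304.2°–360°] uniform, h=13: θ=336.1° here. β=31.9, B=55.8. 13·31.9/55.8 = 7.4319 → s = 36.4319

36.4319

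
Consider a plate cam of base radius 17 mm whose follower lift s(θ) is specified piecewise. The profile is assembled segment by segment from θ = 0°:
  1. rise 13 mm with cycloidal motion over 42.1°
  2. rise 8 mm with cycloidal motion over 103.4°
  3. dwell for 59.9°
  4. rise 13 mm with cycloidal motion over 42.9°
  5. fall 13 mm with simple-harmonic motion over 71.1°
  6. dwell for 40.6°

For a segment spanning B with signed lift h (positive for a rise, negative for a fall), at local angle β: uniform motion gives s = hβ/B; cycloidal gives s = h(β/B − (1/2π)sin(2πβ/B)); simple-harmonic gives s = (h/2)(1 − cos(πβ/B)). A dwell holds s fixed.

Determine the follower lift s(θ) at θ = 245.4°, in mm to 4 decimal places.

seg 1 [0°–42.1°] cycloidal, h=13: full span → s += 13 → s = 13.0000
seg 2 [42.1°–145.5°] cycloidal, h=8: full span → s += 8 → s = 21.0000
seg 3 [145.5°–205.4°] dwell: s stays 21.0000
seg 4 [205.4°–248.3°] cycloidal, h=13: θ=245.4° here. β=40, B=42.9. 13·(0.9324 − sin(2π·0.9324)/(2π)) = 12.9738 → s = 33.9738

33.9738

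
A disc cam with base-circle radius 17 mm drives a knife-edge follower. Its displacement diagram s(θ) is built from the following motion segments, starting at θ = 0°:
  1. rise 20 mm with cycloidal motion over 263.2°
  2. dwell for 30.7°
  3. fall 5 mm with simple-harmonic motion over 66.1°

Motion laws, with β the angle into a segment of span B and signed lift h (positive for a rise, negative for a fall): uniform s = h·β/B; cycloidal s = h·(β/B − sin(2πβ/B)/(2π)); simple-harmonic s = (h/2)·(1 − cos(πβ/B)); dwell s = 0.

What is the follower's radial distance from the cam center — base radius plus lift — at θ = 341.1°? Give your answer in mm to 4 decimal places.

seg 1 [0°–263.2°] cycloidal, h=20: full span → s += 20 → s = 20.0000
seg 2 [263.2°–293.9°] dwell: s stays 20.0000
seg 3 [293.9°–360°] simple-harmonic, h=-5: θ=341.1° here. β=47.2, B=66.1. -5/2·(1 − cos(π·0.7141)) = -4.0574 → s = 15.9426
radial distance = base radius + s = 17 + 15.9426 = 32.9426

32.9426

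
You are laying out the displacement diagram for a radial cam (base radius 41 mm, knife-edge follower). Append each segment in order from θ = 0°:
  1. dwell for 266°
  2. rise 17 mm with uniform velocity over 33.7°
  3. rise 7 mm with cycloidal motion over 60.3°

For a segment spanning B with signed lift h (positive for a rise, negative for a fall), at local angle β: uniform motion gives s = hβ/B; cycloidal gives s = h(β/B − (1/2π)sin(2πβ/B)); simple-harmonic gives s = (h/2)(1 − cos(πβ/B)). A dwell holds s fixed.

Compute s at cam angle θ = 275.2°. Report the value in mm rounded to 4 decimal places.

seg 1 [0°–266°] dwell: s stays 0.0000
seg 2 [266°–299.7°] uniform, h=17: θ=275.2° here. β=9.2, B=33.7. 17·9.2/33.7 = 4.6409 → s = 4.6409

4.6409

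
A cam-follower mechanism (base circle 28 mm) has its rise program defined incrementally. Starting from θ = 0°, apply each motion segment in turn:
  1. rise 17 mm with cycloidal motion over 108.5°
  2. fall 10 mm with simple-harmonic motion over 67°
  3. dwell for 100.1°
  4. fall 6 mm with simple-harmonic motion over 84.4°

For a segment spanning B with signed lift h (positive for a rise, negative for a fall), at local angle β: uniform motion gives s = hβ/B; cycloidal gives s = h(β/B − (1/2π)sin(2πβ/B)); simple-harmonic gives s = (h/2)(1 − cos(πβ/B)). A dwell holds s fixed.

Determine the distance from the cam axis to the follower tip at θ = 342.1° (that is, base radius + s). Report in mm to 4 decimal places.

seg 1 [0°–108.5°] cycloidal, h=17: full span → s += 17 → s = 17.0000
seg 2 [108.5°–175.5°] simple-harmonic, h=-10: full span → s += -10 → s = 7.0000
seg 3 [175.5°–275.6°] dwell: s stays 7.0000
seg 4 [275.6°–360°] simple-harmonic, h=-6: θ=342.1° here. β=66.5, B=84.4. -6/2·(1 − cos(π·0.7879)) = -5.3584 → s = 1.6416
radial distance = base radius + s = 28 + 1.6416 = 29.6416

29.6416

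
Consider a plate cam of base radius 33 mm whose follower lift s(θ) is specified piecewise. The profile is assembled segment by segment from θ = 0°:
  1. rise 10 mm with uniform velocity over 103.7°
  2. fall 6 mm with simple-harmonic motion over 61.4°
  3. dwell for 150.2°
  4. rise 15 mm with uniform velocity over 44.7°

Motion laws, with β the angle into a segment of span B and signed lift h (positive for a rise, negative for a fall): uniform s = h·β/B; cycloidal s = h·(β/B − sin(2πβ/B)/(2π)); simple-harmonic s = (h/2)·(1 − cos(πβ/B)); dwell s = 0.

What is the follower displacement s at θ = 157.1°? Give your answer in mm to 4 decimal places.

seg 1 [0°–103.7°] uniform, h=10: full span → s += 10 → s = 10.0000
seg 2 [103.7°–165.1°] simple-harmonic, h=-6: θ=157.1° here. β=53.4, B=61.4. -6/2·(1 − cos(π·0.8697)) = -5.7522 → s = 4.2478

4.2478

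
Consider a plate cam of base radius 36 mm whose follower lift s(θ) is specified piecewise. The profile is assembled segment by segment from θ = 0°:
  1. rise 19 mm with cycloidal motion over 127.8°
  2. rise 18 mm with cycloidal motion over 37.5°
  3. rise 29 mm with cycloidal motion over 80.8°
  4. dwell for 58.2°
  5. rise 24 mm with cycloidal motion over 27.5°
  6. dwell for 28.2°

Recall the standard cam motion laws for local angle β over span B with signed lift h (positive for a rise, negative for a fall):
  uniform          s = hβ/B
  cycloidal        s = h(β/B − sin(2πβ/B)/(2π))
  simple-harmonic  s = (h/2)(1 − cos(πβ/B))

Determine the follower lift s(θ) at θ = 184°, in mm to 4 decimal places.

seg 1 [0°–127.8°] cycloidal, h=19: full span → s += 19 → s = 19.0000
seg 2 [127.8°–165.3°] cycloidal, h=18: full span → s += 18 → s = 37.0000
seg 3 [165.3°–246.1°] cycloidal, h=29: θ=184° here. β=18.7, B=80.8. 29·(0.2314 − sin(2π·0.2314)/(2π)) = 2.1275 → s = 39.1275

39.1275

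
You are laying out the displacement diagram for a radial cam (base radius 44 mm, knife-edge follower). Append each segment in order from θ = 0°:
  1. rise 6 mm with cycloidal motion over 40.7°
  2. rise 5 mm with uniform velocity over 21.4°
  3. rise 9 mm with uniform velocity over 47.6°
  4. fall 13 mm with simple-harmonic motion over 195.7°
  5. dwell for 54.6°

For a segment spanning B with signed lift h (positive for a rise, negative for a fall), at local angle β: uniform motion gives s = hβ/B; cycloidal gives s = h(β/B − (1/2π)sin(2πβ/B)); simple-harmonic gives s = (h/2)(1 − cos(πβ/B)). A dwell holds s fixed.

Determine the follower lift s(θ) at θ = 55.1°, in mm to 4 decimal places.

seg 1 [0°–40.7°] cycloidal, h=6: full span → s += 6 → s = 6.0000
seg 2 [40.7°–62.1°] uniform, h=5: θ=55.1° here. β=14.4, B=21.4. 5·14.4/21.4 = 3.3645 → s = 9.3645

9.3645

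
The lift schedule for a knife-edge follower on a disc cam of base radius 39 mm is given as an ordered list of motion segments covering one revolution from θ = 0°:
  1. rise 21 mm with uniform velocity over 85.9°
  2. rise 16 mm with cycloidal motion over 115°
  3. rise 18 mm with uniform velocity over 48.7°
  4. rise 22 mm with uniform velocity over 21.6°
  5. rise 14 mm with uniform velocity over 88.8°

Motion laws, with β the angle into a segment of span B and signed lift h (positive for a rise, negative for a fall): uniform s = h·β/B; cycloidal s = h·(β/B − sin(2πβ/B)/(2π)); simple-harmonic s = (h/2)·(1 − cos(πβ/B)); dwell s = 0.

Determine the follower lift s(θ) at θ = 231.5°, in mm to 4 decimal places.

seg 1 [0°–85.9°] uniform, h=21: full span → s += 21 → s = 21.0000
seg 2 [85.9°–200.9°] cycloidal, h=16: full span → s += 16 → s = 37.0000
seg 3 [200.9°–249.6°] uniform, h=18: θ=231.5° here. β=30.6, B=48.7. 18·30.6/48.7 = 11.3101 → s = 48.3101

48.3101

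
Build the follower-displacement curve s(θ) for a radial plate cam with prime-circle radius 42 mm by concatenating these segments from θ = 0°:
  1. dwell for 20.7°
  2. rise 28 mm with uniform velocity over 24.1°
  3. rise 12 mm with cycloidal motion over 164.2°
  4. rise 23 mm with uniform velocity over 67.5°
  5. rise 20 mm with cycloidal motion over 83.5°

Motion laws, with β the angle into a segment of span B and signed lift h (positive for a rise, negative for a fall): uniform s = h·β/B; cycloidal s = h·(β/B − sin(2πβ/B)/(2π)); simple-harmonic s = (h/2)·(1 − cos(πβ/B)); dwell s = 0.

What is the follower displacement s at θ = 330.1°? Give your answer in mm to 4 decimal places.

seg 1 [0°–20.7°] dwell: s stays 0.0000
seg 2 [20.7°–44.8°] uniform, h=28: full span → s += 28 → s = 28.0000
seg 3 [44.8°–209°] cycloidal, h=12: full span → s += 12 → s = 40.0000
seg 4 [209°–276.5°] uniform, h=23: full span → s += 23 → s = 63.0000
seg 5 [276.5°–360°] cycloidal, h=20: θ=330.1° here. β=53.6, B=83.5. 20·(0.6419 − sin(2π·0.6419)/(2π)) = 15.3152 → s = 78.3152

78.3152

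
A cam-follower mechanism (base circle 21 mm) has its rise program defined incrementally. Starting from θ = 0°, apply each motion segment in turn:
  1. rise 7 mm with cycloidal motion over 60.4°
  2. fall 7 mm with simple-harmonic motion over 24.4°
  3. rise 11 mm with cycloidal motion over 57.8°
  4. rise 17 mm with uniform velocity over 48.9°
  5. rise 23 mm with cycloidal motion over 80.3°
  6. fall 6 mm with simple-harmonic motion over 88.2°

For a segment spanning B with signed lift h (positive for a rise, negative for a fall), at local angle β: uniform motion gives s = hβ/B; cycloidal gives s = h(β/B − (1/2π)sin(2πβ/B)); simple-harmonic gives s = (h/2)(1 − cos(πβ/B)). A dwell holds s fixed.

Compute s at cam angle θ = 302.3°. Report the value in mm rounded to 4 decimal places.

seg 1 [0°–60.4°] cycloidal, h=7: full span → s += 7 → s = 7.0000
seg 2 [60.4°–84.8°] simple-harmonic, h=-7: full span → s += -7 → s = 0.0000
seg 3 [84.8°–142.6°] cycloidal, h=11: full span → s += 11 → s = 11.0000
seg 4 [142.6°–191.5°] uniform, h=17: full span → s += 17 → s = 28.0000
seg 5 [191.5°–271.8°] cycloidal, h=23: full span → s += 23 → s = 51.0000
seg 6 [271.8°–360°] simple-harmonic, h=-6: θ=302.3° here. β=30.5, B=88.2. -6/2·(1 − cos(π·0.3458)) = -1.6029 → s = 49.3971

49.3971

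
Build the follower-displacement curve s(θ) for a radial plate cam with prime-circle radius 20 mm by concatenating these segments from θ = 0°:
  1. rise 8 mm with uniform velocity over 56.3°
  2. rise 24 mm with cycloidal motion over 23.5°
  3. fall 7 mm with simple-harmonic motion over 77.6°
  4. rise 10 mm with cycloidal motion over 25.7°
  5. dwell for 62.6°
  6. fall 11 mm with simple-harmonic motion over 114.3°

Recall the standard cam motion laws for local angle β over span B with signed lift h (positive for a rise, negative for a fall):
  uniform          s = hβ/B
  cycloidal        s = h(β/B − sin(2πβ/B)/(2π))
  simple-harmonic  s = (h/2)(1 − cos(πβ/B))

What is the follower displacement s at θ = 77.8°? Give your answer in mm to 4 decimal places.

seg 1 [0°–56.3°] uniform, h=8: full span → s += 8 → s = 8.0000
seg 2 [56.3°–79.8°] cycloidal, h=24: θ=77.8° here. β=21.5, B=23.5. 24·(0.9149 − sin(2π·0.9149)/(2π)) = 23.9040 → s = 31.9040

31.9040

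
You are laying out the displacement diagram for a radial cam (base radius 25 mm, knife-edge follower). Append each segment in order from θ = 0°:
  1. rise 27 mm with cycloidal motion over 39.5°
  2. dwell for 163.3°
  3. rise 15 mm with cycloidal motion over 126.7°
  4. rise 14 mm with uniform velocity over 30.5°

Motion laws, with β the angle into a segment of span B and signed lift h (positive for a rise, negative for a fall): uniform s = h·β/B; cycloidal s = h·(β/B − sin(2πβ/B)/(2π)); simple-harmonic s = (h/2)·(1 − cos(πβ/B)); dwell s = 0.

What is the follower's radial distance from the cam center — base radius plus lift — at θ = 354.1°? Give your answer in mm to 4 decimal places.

seg 1 [0°–39.5°] cycloidal, h=27: full span → s += 27 → s = 27.0000
seg 2 [39.5°–202.8°] dwell: s stays 27.0000
seg 3 [202.8°–329.5°] cycloidal, h=15: full span → s += 15 → s = 42.0000
seg 4 [329.5°–360°] uniform, h=14: θ=354.1° here. β=24.6, B=30.5. 14·24.6/30.5 = 11.2918 → s = 53.2918
radial distance = base radius + s = 25 + 53.2918 = 78.2918

78.2918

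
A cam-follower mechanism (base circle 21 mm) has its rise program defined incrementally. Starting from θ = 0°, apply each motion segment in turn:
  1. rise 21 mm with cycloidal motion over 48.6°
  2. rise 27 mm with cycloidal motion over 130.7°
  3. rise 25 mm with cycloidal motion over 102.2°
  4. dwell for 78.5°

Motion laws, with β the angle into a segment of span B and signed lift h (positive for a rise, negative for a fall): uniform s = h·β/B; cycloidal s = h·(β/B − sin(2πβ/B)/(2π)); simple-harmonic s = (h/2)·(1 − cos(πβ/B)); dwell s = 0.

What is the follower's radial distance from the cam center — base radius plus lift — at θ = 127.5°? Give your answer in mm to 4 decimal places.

seg 1 [0°–48.6°] cycloidal, h=21: full span → s += 21 → s = 21.0000
seg 2 [48.6°–179.3°] cycloidal, h=27: θ=127.5° here. β=78.9, B=130.7. 27·(0.6037 − sin(2π·0.6037)/(2π)) = 18.9045 → s = 39.9045
radial distance = base radius + s = 21 + 39.9045 = 60.9045

60.9045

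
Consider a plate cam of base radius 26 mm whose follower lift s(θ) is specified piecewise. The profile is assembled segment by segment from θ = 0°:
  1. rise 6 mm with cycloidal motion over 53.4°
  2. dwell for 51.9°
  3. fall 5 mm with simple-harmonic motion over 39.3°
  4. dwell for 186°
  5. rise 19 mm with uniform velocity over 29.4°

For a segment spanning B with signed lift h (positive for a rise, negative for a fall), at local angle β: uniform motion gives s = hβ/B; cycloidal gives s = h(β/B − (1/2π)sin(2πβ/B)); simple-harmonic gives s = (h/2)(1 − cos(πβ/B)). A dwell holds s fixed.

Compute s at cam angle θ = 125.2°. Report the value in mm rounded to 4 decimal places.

seg 1 [0°–53.4°] cycloidal, h=6: full span → s += 6 → s = 6.0000
seg 2 [53.4°–105.3°] dwell: s stays 6.0000
seg 3 [105.3°–144.6°] simple-harmonic, h=-5: θ=125.2° here. β=19.9, B=39.3. -5/2·(1 − cos(π·0.5064)) = -2.5500 → s = 3.4500

3.4500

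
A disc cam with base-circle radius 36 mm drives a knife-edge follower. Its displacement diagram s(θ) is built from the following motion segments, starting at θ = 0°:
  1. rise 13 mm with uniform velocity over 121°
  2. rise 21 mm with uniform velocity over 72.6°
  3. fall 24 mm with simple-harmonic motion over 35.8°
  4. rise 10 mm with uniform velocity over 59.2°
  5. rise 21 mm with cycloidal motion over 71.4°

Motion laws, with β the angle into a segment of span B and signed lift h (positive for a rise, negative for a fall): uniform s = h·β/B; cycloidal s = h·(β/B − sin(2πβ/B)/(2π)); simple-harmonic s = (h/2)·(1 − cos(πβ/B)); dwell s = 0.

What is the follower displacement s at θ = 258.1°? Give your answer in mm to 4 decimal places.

seg 1 [0°–121°] uniform, h=13: full span → s += 13 → s = 13.0000
seg 2 [121°–193.6°] uniform, h=21: full span → s += 21 → s = 34.0000
seg 3 [193.6°–229.4°] simple-harmonic, h=-24: full span → s += -24 → s = 10.0000
seg 4 [229.4°–288.6°] uniform, h=10: θ=258.1° here. β=28.7, B=59.2. 10·28.7/59.2 = 4.8480 → s = 14.8480

14.8480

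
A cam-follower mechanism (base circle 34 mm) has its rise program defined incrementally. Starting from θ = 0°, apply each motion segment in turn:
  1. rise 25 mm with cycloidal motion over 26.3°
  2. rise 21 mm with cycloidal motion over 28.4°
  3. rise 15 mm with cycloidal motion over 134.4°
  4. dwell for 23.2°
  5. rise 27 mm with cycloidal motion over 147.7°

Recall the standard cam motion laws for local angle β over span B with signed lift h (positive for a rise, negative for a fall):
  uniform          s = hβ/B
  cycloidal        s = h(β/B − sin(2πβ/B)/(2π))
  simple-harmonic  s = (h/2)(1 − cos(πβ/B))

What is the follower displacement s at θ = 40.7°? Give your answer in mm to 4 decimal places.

seg 1 [0°–26.3°] cycloidal, h=25: full span → s += 25 → s = 25.0000
seg 2 [26.3°–54.7°] cycloidal, h=21: θ=40.7° here. β=14.4, B=28.4. 21·(0.5070 − sin(2π·0.5070)/(2π)) = 10.7957 → s = 35.7957

35.7957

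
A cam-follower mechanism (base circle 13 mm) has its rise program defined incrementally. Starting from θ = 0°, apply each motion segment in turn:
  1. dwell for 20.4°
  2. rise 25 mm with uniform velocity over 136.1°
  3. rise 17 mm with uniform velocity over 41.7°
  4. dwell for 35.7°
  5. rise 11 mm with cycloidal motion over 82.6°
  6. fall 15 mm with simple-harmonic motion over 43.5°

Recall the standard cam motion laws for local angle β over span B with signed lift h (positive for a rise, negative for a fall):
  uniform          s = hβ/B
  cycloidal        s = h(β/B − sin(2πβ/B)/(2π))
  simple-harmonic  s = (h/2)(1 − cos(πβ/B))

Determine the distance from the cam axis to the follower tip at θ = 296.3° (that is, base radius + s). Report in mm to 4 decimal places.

seg 1 [0°–20.4°] dwell: s stays 0.0000
seg 2 [20.4°–156.5°] uniform, h=25: full span → s += 25 → s = 25.0000
seg 3 [156.5°–198.2°] uniform, h=17: full span → s += 17 → s = 42.0000
seg 4 [198.2°–233.9°] dwell: s stays 42.0000
seg 5 [233.9°–316.5°] cycloidal, h=11: θ=296.3° here. β=62.4, B=82.6. 11·(0.7554 − sin(2π·0.7554)/(2π)) = 10.0596 → s = 52.0596
radial distance = base radius + s = 13 + 52.0596 = 65.0596

65.0596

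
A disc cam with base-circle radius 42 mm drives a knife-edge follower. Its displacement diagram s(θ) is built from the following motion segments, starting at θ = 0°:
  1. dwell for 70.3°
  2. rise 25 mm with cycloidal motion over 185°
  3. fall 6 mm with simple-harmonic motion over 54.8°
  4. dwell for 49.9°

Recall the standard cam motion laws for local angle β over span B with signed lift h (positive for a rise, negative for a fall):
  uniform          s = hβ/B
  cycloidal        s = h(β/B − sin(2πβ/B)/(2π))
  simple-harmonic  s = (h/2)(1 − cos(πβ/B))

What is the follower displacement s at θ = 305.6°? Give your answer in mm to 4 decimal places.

seg 1 [0°–70.3°] dwell: s stays 0.0000
seg 2 [70.3°–255.3°] cycloidal, h=25: full span → s += 25 → s = 25.0000
seg 3 [255.3°–310.1°] simple-harmonic, h=-6: θ=305.6° here. β=50.3, B=54.8. -6/2·(1 − cos(π·0.9179)) = -5.9007 → s = 19.0993

19.0993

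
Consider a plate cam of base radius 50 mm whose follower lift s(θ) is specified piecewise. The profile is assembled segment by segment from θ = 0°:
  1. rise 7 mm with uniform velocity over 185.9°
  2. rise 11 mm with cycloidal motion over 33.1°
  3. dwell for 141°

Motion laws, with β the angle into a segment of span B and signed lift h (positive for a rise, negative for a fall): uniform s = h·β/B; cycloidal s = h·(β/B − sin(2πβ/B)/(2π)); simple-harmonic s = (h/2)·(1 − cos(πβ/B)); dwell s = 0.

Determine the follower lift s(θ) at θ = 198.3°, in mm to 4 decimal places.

seg 1 [0°–185.9°] uniform, h=7: full span → s += 7 → s = 7.0000
seg 2 [185.9°–219°] cycloidal, h=11: θ=198.3° here. β=12.4, B=33.1. 11·(0.3746 − sin(2π·0.3746)/(2π)) = 2.8800 → s = 9.8800

9.8800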